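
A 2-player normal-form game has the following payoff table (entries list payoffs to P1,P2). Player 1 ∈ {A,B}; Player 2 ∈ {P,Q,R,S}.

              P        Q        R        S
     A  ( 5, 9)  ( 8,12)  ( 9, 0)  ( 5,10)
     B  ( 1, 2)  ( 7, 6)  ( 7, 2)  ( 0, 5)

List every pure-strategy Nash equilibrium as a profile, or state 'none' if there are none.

(A,P): not NE [P2→Q gives 12>9]
(A,Q): NE
(A,R): not NE [P2→Q gives 12>0]
(A,S): not NE [P2→Q gives 12>10]
(B,P): not NE [P1→A gives 5>1; P2→Q gives 6>2]
(B,Q): not NE [P1→A gives 8>7]
(B,R): not NE [P1→A gives 9>7; P2→Q gives 6>2]
(B,S): not NE [P1→A gives 5>0; P2→Q gives 6>5]

NE set: (A,Q)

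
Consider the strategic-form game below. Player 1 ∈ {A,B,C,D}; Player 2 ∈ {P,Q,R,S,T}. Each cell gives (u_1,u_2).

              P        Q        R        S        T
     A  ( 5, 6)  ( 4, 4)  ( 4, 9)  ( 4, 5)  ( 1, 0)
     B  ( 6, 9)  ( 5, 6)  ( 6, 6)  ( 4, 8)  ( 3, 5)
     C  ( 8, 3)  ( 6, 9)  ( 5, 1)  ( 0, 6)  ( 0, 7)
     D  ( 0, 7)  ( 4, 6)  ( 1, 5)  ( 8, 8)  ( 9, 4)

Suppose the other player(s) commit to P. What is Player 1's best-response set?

u_1(A vs P) = 5
u_1(B vs P) = 6
u_1(C vs P) = 8
u_1(D vs P) = 0
max payoff 8 at {C}

BR_1 = {C}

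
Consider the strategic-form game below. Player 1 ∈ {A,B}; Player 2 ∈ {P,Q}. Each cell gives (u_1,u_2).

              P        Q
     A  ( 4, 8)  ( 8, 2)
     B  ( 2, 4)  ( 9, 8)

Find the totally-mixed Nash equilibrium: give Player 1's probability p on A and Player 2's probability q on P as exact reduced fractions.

P1 indiff ⇒ q·4+(1-q)·8 = q·2+(1-q)·9 ⇒ q(2) = (1-q)(1) ⇒ q = 1/3
P2 indiff ⇒ p·8+(1-p)·4 = p·2+(1-p)·8 ⇒ p(6) = (1-p)(4) ⇒ p = 2/5

p=2/5, q=1/3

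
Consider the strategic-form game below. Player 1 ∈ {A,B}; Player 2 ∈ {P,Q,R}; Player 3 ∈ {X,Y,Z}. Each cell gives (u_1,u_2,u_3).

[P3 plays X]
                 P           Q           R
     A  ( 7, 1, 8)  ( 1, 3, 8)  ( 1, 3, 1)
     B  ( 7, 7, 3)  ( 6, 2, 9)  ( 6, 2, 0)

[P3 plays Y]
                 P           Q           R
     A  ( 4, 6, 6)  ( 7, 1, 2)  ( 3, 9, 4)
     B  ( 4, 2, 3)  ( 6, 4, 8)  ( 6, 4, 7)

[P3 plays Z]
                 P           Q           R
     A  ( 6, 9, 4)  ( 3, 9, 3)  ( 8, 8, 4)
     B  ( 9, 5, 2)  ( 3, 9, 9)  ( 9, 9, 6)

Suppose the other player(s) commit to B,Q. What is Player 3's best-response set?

P3 best: {X,Z}

u_3(X vs B,Q) = 9
u_3(Y vs B,Q) = 8
u_3(Z vs B,Q) = 9
max payoff 9 at {X,Z}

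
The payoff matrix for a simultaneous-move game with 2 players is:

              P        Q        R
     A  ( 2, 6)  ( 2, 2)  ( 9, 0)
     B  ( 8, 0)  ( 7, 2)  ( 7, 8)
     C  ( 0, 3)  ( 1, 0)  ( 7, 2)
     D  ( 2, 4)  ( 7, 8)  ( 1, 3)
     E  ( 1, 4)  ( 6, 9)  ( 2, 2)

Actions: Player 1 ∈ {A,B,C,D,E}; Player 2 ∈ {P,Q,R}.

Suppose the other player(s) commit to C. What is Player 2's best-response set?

u_2(P vs C) = 3
u_2(Q vs C) = 0
u_2(R vs C) = 2
max payoff 3 at {P}

argmax u_2 = {P}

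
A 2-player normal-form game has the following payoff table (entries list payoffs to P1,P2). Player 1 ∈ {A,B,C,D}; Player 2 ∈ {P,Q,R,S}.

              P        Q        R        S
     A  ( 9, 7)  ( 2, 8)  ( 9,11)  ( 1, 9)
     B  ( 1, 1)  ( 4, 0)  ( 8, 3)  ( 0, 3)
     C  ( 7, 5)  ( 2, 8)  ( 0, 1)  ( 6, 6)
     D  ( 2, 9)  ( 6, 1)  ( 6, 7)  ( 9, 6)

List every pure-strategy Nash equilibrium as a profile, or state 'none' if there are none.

NE set: (A,R)

(A,P): not NE [P2→R gives 11>7]
(A,Q): not NE [P1→D gives 6>2; P2→R gives 11>8]
(A,R): NE
(A,S): not NE [P1→D gives 9>1; P2→R gives 11>9]
(B,P): not NE [P1→A gives 9>1; P2→S gives 3>1]
(B,Q): not NE [P1→D gives 6>4; P2→S gives 3>0]
(B,R): not NE [P1→A gives 9>8]
(B,S): not NE [P1→D gives 9>0]
(C,P): not NE [P1→A gives 9>7; P2→Q gives 8>5]
(C,Q): not NE [P1→D gives 6>2]
(C,R): not NE [P1→A gives 9>0; P2→Q gives 8>1]
(C,S): not NE [P1→D gives 9>6; P2→Q gives 8>6]
(D,P): not NE [P1→A gives 9>2]
(D,Q): not NE [P2→P gives 9>1]
(D,R): not NE [P1→A gives 9>6; P2→P gives 9>7]
(D,S): not NE [P2→P gives 9>6]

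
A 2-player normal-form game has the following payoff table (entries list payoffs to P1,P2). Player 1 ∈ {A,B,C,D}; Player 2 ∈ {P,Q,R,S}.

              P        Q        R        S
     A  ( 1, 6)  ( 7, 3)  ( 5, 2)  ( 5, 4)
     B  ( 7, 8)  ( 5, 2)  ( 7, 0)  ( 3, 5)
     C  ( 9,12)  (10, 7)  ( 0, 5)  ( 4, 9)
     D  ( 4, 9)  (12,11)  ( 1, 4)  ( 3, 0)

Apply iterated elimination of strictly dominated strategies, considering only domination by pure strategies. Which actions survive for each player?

P2 drop R (P beats it: A:6>2 B:8>0 C:12>5 D:9>4)
P1 drop B (C beats it: P:9>7 Q:10>5 S:4>3)
P2 drop S (P beats it: A:6>4 C:12>9 D:9>0)
P1 drop A (C beats it: P:9>1 Q:10>7)
P1→{C,D} P2→{P,Q}

Remaining: P1:{C,D} P2:{P,Q}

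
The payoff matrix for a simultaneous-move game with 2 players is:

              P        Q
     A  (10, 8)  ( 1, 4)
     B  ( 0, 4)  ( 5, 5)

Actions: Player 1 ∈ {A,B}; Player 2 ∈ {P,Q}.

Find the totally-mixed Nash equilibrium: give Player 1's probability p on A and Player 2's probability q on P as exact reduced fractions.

P1 mixes 1/5 on A; P2 mixes 2/7 on P

P1 indiff ⇒ q·10+(1-q)·1 = q·0+(1-q)·5 ⇒ q(10) = (1-q)(4) ⇒ q = 2/7
P2 indiff ⇒ p·8+(1-p)·4 = p·4+(1-p)·5 ⇒ p(4) = (1-p)(1) ⇒ p = 1/5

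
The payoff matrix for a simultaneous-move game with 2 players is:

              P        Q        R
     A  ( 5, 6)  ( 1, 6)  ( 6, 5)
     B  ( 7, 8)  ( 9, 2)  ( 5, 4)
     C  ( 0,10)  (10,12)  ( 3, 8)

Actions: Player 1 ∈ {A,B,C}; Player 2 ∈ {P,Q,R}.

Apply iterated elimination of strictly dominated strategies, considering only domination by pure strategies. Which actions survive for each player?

P2 drop R (P beats it: A:6>5 B:8>4 C:10>8)
P1 drop A (B beats it: P:7>5 Q:9>1)
P1→{B,C} P2→{P,Q}

Remaining: P1:{B,C} P2:{P,Q}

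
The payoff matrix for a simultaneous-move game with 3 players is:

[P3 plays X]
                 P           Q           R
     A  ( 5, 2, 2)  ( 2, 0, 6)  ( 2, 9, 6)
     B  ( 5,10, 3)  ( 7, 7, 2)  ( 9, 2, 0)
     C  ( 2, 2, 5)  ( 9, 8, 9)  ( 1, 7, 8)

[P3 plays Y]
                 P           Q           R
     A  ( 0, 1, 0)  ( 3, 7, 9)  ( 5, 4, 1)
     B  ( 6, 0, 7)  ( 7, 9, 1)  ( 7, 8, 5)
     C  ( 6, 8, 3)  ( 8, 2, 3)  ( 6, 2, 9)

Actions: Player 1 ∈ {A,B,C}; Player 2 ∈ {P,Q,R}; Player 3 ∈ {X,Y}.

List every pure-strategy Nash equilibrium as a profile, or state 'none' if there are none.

NE set: (C,Q,X)

(A,P,X): not NE [P2→R gives 9>2]
(A,P,Y): not NE [P1→C gives 6>0; P2→Q gives 7>1; P3→X gives 2>0]
(A,Q,X): not NE [P1→C gives 9>2; P2→R gives 9>0; P3→Y gives 9>6]
(A,Q,Y): not NE [P1→C gives 8>3]
(A,R,X): not NE [P1→B gives 9>2]
(A,R,Y): not NE [P1→B gives 7>5; P2→Q gives 7>4; P3→X gives 6>1]
(B,P,X): not NE [P3→Y gives 7>3]
(B,P,Y): not NE [P2→Q gives 9>0]
(B,Q,X): not NE [P1→C gives 9>7; P2→P gives 10>7]
(B,Q,Y): not NE [P1→C gives 8>7; P3→X gives 2>1]
(B,R,X): not NE [P2→P gives 10>2; P3→Y gives 5>0]
(B,R,Y): not NE [P2→Q gives 9>8]
(C,P,X): not NE [P1→B gives 5>2; P2→Q gives 8>2]
(C,P,Y): not NE [P3→X gives 5>3]
(C,Q,X): NE
(C,Q,Y): not NE [P2→P gives 8>2; P3→X gives 9>3]
(C,R,X): not NE [P1→B gives 9>1; P2→Q gives 8>7; P3→Y gives 9>8]
(C,R,Y): not NE [P1→B gives 7>6; P2→P gives 8>2]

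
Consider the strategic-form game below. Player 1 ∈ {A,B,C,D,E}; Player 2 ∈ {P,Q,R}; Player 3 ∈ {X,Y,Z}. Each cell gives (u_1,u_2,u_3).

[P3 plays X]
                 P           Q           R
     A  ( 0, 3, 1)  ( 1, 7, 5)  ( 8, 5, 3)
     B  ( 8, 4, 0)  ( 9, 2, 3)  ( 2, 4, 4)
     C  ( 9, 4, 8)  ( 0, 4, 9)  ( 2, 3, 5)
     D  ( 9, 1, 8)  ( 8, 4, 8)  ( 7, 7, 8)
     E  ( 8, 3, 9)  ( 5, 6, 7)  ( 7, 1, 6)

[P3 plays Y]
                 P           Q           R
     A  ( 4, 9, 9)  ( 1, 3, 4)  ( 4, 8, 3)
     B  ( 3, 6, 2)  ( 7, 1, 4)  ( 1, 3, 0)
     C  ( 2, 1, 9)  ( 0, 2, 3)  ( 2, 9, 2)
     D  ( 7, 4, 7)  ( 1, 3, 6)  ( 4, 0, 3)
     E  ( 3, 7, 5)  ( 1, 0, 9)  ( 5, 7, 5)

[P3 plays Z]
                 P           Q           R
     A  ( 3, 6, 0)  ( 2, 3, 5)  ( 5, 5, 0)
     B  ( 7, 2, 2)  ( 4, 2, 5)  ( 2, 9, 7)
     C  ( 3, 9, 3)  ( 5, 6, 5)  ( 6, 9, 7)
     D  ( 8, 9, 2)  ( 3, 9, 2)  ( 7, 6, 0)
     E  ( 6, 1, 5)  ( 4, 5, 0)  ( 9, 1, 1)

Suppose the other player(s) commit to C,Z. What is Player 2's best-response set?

P2 best: {P,R}

u_2(P vs C,Z) = 9
u_2(Q vs C,Z) = 6
u_2(R vs C,Z) = 9
max payoff 9 at {P,R}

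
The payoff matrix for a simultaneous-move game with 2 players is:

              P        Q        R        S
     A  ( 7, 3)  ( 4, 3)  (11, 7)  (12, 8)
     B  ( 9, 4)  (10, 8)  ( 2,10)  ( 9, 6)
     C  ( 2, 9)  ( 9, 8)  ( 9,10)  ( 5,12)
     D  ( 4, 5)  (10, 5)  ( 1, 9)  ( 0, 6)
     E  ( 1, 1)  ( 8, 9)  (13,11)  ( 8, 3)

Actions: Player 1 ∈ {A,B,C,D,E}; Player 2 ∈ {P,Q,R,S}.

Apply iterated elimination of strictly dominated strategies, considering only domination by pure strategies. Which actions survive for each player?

P2 drop P (R beats it: A:7>3 B:10>4 C:10>9 D:9>5 E:11>1)
P2 drop Q (R beats it: A:7>3 B:10>8 C:10>8 D:9>5 E:11>9)
P1 drop B (A beats it: R:11>2 S:12>9)
P1 drop C (A beats it: R:11>9 S:12>5)
P1 drop D (A beats it: R:11>1 S:12>0)
P1→{A,E} P2→{R,S}

IESDS → P1:{A,E} P2:{R,S}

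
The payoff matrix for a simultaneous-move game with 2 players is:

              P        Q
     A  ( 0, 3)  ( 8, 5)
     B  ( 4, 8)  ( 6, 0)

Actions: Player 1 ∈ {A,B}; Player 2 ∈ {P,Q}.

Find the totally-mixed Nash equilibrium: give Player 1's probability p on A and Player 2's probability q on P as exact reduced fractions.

P1 indiff ⇒ q·0+(1-q)·8 = q·4+(1-q)·6 ⇒ q(-4) = (1-q)(-2) ⇒ q = 1/3
P2 indiff ⇒ p·3+(1-p)·8 = p·5+(1-p)·0 ⇒ p(-2) = (1-p)(-8) ⇒ p = 4/5

P1 mixes 4/5 on A; P2 mixes 1/3 on P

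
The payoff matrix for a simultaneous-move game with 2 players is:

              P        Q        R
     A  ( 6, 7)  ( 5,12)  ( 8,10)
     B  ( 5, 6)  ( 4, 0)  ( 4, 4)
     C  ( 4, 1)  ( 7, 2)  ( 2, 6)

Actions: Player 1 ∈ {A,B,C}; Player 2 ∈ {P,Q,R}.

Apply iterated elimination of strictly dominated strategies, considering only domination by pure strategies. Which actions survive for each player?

Survivors P1:{A,C} P2:{Q,R}

P1 drop B (A beats it: P:6>5 Q:5>4 R:8>4)
P2 drop P (Q beats it: A:12>7 C:2>1)
P1→{A,C} P2→{Q,R}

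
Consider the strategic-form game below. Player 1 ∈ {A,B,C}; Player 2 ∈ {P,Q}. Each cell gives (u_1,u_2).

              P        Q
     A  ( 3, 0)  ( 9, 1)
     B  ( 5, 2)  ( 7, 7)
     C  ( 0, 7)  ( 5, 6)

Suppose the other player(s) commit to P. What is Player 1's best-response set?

BR_1 = {B}

u_1(A vs P) = 3
u_1(B vs P) = 5
u_1(C vs P) = 0
max payoff 5 at {B}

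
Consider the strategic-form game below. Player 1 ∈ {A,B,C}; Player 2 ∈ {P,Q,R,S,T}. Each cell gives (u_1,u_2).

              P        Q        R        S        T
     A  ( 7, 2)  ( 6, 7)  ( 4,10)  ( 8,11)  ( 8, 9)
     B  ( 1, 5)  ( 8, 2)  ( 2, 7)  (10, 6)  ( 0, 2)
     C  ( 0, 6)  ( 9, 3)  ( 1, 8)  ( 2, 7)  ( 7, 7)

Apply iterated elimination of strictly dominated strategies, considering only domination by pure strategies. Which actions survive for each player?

Survivors P1:{A,B} P2:{R,S}

P2 drop P (R beats it: A:10>2 B:7>5 C:8>6)
P2 drop Q (R beats it: A:10>7 B:7>2 C:8>3)
P1 drop C (A beats it: R:4>1 S:8>2 T:8>7)
P2 drop T (R beats it: A:10>9 B:7>2)
P1→{A,B} P2→{R,S}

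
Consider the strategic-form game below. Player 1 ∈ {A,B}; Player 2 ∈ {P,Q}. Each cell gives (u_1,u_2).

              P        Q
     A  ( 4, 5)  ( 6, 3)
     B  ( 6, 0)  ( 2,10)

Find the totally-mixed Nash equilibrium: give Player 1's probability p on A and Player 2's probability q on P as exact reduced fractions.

(p,q) = (5/6, 2/3)

P1 indiff ⇒ q·4+(1-q)·6 = q·6+(1-q)·2 ⇒ q(-2) = (1-q)(-4) ⇒ q = 2/3
P2 indiff ⇒ p·5+(1-p)·0 = p·3+(1-p)·10 ⇒ p(2) = (1-p)(10) ⇒ p = 5/6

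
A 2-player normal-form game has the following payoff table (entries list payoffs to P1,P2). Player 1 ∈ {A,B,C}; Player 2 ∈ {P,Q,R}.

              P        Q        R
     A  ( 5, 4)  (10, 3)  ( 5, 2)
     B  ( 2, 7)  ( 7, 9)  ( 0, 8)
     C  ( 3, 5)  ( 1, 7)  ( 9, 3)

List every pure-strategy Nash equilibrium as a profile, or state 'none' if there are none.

(A,P): NE
(A,Q): not NE [P2→P gives 4>3]
(A,R): not NE [P1→C gives 9>5; P2→P gives 4>2]
(B,P): not NE [P1→A gives 5>2; P2→Q gives 9>7]
(B,Q): not NE [P1→A gives 10>7]
(B,R): not NE [P1→C gives 9>0; P2→Q gives 9>8]
(C,P): not NE [P1→A gives 5>3; P2→Q gives 7>5]
(C,Q): not NE [P1→A gives 10>1]
(C,R): not NE [P2→Q gives 7>3]

Nash profiles: (A,P)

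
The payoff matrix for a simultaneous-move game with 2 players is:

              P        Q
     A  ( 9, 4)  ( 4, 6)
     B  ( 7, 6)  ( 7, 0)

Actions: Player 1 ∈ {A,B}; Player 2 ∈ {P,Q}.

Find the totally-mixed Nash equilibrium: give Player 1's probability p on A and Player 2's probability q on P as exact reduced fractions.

P1 mixes 3/4 on A; P2 mixes 3/5 on P

P1 indiff ⇒ q·9+(1-q)·4 = q·7+(1-q)·7 ⇒ q(2) = (1-q)(3) ⇒ q = 3/5
P2 indiff ⇒ p·4+(1-p)·6 = p·6+(1-p)·0 ⇒ p(-2) = (1-p)(-6) ⇒ p = 3/4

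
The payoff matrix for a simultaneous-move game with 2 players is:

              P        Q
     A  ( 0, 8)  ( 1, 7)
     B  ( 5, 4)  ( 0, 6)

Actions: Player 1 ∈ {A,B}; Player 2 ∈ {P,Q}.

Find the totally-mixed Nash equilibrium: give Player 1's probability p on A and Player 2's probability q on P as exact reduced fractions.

P1 indiff ⇒ q·0+(1-q)·1 = q·5+(1-q)·0 ⇒ q(-5) = (1-q)(-1) ⇒ q = 1/6
P2 indiff ⇒ p·8+(1-p)·4 = p·7+(1-p)·6 ⇒ p(1) = (1-p)(2) ⇒ p = 2/3

P1 mixes 2/3 on A; P2 mixes 1/6 on P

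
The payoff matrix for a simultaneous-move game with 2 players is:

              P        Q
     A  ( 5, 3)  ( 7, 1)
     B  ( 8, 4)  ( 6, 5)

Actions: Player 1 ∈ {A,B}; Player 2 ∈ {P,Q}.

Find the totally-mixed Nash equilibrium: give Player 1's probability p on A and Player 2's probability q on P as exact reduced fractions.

P1 indiff ⇒ q·5+(1-q)·7 = q·8+(1-q)·6 ⇒ q(-3) = (1-q)(-1) ⇒ q = 1/4
P2 indiff ⇒ p·3+(1-p)·4 = p·1+(1-p)·5 ⇒ p(2) = (1-p)(1) ⇒ p = 1/3

P1 mixes 1/3 on A; P2 mixes 1/4 on P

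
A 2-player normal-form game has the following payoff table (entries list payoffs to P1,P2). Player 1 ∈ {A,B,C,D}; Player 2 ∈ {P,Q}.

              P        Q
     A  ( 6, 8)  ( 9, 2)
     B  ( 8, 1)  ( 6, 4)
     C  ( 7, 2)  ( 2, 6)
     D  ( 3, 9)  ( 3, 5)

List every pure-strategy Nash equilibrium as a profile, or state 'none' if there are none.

No pure NE.

(A,P): not NE [P1→B gives 8>6]
(A,Q): not NE [P2→P gives 8>2]
(B,P): not NE [P2→Q gives 4>1]
(B,Q): not NE [P1→A gives 9>6]
(C,P): not NE [P1→B gives 8>7; P2→Q gives 6>2]
(C,Q): not NE [P1→A gives 9>2]
(D,P): not NE [P1→B gives 8>3]
(D,Q): not NE [P1→A gives 9>3; P2→P gives 9>5]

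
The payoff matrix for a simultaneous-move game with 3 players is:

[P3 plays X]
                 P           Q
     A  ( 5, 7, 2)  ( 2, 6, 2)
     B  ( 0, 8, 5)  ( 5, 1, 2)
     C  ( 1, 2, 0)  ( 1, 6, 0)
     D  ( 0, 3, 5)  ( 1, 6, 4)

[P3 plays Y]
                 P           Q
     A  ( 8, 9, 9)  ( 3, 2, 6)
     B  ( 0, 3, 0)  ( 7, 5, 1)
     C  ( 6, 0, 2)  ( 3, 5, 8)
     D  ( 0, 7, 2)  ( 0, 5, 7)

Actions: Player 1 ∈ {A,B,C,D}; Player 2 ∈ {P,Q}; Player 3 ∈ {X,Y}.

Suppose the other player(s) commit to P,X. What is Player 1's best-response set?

P1 best: {A}

u_1(A vs P,X) = 5
u_1(B vs P,X) = 0
u_1(C vs P,X) = 1
u_1(D vs P,X) = 0
max payoff 5 at {A}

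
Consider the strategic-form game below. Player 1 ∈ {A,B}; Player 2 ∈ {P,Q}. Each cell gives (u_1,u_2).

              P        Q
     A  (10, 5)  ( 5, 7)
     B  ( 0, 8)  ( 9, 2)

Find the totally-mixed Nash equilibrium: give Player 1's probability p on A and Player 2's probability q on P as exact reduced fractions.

P1 indiff ⇒ q·10+(1-q)·5 = q·0+(1-q)·9 ⇒ q(10) = (1-q)(4) ⇒ q = 2/7
P2 indiff ⇒ p·5+(1-p)·8 = p·7+(1-p)·2 ⇒ p(-2) = (1-p)(-6) ⇒ p = 3/4

p=3/4, q=2/7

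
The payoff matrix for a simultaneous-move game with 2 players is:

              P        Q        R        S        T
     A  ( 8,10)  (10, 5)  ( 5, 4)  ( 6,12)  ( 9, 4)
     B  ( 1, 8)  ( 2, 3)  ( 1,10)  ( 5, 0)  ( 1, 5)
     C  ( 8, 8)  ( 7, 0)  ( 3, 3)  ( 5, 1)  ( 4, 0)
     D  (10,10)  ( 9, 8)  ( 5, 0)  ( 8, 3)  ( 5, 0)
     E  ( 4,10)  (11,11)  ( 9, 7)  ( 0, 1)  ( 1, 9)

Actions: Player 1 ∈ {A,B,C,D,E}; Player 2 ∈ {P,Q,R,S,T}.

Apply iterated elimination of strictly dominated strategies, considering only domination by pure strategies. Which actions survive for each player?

IESDS → P1:{A,D,E} P2:{P,Q,S}

P1 drop B (A beats it: P:8>1 Q:10>2 R:5>1 S:6>5 T:9>1)
P1 drop C (D beats it: P:10>8 Q:9>7 R:5>3 S:8>5 T:5>4)
P2 drop R (P beats it: A:10>4 D:10>0 E:10>7)
P2 drop T (P beats it: A:10>4 D:10>0 E:10>9)
P1→{A,D,E} P2→{P,Q,S}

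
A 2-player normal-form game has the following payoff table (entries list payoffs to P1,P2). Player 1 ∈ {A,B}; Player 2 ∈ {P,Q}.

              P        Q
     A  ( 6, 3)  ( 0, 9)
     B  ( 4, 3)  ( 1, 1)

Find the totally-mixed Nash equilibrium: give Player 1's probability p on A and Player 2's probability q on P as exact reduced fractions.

P1 indiff ⇒ q·6+(1-q)·0 = q·4+(1-q)·1 ⇒ q(2) = (1-q)(1) ⇒ q = 1/3
P2 indiff ⇒ p·3+(1-p)·3 = p·9+(1-p)·1 ⇒ p(-6) = (1-p)(-2) ⇒ p = 1/4

(p,q) = (1/4, 1/3)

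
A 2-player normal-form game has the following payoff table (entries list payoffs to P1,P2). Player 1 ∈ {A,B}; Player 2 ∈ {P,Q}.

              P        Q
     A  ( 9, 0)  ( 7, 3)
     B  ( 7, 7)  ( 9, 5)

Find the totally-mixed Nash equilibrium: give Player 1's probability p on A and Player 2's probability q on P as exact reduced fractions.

P1 indiff ⇒ q·9+(1-q)·7 = q·7+(1-q)·9 ⇒ q(2) = (1-q)(2) ⇒ q = 1/2
P2 indiff ⇒ p·0+(1-p)·7 = p·3+(1-p)·5 ⇒ p(-3) = (1-p)(-2) ⇒ p = 2/5

(p,q) = (2/5, 1/2)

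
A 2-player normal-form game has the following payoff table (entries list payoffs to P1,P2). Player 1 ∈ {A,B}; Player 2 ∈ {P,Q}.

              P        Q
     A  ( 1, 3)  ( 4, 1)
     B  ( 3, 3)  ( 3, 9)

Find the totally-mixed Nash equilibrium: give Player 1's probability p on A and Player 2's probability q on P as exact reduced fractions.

P1 indiff ⇒ q·1+(1-q)·4 = q·3+(1-q)·3 ⇒ q(-2) = (1-q)(-1) ⇒ q = 1/3
P2 indiff ⇒ p·3+(1-p)·3 = p·1+(1-p)·9 ⇒ p(2) = (1-p)(6) ⇒ p = 3/4

P1 mixes 3/4 on A; P2 mixes 1/3 on P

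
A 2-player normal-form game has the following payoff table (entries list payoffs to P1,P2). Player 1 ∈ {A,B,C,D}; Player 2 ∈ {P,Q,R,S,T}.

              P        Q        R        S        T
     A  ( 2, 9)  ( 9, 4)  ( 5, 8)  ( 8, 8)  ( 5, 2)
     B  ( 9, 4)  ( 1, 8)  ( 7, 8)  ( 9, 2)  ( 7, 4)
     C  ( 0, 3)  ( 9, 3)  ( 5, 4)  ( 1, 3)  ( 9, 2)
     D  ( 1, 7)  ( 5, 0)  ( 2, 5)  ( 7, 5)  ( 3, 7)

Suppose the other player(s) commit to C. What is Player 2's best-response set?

argmax u_2 = {R}

u_2(P vs C) = 3
u_2(Q vs C) = 3
u_2(R vs C) = 4
u_2(S vs C) = 3
u_2(T vs C) = 2
max payoff 4 at {R}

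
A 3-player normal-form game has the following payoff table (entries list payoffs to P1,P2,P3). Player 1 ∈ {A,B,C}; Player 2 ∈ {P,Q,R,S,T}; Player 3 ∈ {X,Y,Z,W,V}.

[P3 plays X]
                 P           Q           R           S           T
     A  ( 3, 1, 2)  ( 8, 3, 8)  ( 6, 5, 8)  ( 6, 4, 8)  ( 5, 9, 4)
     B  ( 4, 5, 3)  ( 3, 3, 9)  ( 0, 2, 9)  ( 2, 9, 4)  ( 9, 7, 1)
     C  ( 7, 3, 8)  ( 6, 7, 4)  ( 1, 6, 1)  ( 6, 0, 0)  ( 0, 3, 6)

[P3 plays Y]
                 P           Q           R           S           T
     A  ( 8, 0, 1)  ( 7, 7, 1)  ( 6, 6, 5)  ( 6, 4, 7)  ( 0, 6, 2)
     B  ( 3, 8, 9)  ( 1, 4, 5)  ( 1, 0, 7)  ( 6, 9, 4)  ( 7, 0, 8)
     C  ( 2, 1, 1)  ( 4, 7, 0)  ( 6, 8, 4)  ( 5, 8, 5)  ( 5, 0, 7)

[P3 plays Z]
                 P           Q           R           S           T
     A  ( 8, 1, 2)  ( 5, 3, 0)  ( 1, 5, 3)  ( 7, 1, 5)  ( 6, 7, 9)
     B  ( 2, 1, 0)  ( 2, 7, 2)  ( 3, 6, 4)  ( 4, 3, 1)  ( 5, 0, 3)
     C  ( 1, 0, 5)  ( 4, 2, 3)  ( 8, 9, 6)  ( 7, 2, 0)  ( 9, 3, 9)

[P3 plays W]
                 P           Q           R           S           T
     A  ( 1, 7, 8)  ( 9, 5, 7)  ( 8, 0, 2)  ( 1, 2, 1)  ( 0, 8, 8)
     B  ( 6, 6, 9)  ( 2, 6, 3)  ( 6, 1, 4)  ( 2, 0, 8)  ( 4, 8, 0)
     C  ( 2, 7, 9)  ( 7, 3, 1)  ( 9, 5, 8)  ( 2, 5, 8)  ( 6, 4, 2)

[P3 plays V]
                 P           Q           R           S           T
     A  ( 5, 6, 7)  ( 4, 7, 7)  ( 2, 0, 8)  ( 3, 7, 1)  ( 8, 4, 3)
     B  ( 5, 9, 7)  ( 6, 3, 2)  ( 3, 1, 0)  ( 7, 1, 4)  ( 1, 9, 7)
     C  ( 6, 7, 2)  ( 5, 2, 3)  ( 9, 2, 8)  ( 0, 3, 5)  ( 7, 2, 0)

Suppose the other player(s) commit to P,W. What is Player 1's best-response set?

BR_1 = {B}

u_1(A vs P,W) = 1
u_1(B vs P,W) = 6
u_1(C vs P,W) = 2
max payoff 6 at {B}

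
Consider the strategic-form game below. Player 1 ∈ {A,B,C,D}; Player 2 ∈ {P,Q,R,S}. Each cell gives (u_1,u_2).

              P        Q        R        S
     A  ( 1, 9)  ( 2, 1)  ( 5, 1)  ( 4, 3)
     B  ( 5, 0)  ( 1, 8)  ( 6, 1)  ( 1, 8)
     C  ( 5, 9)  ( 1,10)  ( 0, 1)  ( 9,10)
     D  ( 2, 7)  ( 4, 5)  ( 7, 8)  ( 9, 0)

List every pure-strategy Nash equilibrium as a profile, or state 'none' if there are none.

NE set: (C,S), (D,R)

(A,P): not NE [P1→C gives 5>1]
(A,Q): not NE [P1→D gives 4>2; P2→P gives 9>1]
(A,R): not NE [P1→D gives 7>5; P2→P gives 9>1]
(A,S): not NE [P1→D gives 9>4; P2→P gives 9>3]
(B,P): not NE [P2→S gives 8>0]
(B,Q): not NE [P1→D gives 4>1]
(B,R): not NE [P1→D gives 7>6; P2→S gives 8>1]
(B,S): not NE [P1→D gives 9>1]
(C,P): not NE [P2→S gives 10>9]
(C,Q): not NE [P1→D gives 4>1]
(C,R): not NE [P1→D gives 7>0; P2→S gives 10>1]
(C,S): NE
(D,P): not NE [P1→C gives 5>2; P2→R gives 8>7]
(D,Q): not NE [P2→R gives 8>5]
(D,R): NE
(D,S): not NE [P2→R gives 8>0]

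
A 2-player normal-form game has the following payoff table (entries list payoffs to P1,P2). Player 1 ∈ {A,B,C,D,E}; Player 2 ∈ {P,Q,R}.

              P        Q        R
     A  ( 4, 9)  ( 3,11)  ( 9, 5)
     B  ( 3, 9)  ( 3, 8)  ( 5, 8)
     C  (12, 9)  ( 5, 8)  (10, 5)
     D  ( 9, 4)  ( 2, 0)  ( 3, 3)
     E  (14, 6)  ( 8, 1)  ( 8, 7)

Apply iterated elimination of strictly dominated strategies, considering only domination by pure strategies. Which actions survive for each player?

IESDS → P1:{C,E} P2:{P,R}

P1 drop A (C beats it: P:12>4 Q:5>3 R:10>9)
P1 drop B (C beats it: P:12>3 Q:5>3 R:10>5)
P1 drop D (C beats it: P:12>9 Q:5>2 R:10>3)
P2 drop Q (P beats it: C:9>8 E:6>1)
P1→{C,E} P2→{P,R}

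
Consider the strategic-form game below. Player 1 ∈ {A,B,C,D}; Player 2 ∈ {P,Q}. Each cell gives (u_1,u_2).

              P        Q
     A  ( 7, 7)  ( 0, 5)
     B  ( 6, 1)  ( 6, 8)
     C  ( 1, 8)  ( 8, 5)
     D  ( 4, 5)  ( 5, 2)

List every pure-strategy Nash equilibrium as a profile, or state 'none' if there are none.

NE set: (A,P)

(A,P): NE
(A,Q): not NE [P1→C gives 8>0; P2→P gives 7>5]
(B,P): not NE [P1→A gives 7>6; P2→Q gives 8>1]
(B,Q): not NE [P1→C gives 8>6]
(C,P): not NE [P1→A gives 7>1]
(C,Q): not NE [P2→P gives 8>5]
(D,P): not NE [P1→A gives 7>4]
(D,Q): not NE [P1→C gives 8>5; P2→P gives 5>2]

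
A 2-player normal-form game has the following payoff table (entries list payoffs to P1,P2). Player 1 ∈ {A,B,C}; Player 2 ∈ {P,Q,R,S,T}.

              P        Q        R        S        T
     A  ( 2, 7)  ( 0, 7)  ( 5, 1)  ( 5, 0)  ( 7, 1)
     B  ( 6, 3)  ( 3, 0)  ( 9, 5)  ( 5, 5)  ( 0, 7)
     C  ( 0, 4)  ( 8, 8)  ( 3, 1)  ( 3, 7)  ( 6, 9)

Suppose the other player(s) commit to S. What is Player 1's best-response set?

u_1(A vs S) = 5
u_1(B vs S) = 5
u_1(C vs S) = 3
max payoff 5 at {A,B}

argmax u_1 = {A,B}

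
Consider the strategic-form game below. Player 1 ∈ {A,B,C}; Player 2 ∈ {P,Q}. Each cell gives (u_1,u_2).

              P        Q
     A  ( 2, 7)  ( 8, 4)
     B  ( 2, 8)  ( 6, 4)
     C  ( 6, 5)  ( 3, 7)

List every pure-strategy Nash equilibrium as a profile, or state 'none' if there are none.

(A,P): not NE [P1→C gives 6>2]
(A,Q): not NE [P2→P gives 7>4]
(B,P): not NE [P1→C gives 6>2]
(B,Q): not NE [P1→A gives 8>6; P2→P gives 8>4]
(C,P): not NE [P2→Q gives 7>5]
(C,Q): not NE [P1→A gives 8>3]

No pure NE.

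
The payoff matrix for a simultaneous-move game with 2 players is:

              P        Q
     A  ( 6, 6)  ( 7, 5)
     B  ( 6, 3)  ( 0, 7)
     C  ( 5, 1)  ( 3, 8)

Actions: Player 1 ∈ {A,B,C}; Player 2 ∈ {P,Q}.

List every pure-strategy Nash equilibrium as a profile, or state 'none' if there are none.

Nash profiles: (A,P)

(A,P): NE
(A,Q): not NE [P2→P gives 6>5]
(B,P): not NE [P2→Q gives 7>3]
(B,Q): not NE [P1→A gives 7>0]
(C,P): not NE [P1→B gives 6>5; P2→Q gives 8>1]
(C,Q): not NE [P1→A gives 7>3]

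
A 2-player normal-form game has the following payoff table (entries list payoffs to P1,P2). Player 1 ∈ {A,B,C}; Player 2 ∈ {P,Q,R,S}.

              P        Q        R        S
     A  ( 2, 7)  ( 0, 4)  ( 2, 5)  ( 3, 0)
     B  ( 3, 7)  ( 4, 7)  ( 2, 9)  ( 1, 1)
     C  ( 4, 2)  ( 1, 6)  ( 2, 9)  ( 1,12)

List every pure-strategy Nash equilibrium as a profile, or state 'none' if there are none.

(A,P): not NE [P1→C gives 4>2]
(A,Q): not NE [P1→B gives 4>0; P2→P gives 7>4]
(A,R): not NE [P2→P gives 7>5]
(A,S): not NE [P2→P gives 7>0]
(B,P): not NE [P1→C gives 4>3; P2→R gives 9>7]
(B,Q): not NE [P2→R gives 9>7]
(B,R): NE
(B,S): not NE [P1→A gives 3>1; P2→R gives 9>1]
(C,P): not NE [P2→S gives 12>2]
(C,Q): not NE [P1→B gives 4>1; P2→S gives 12>6]
(C,R): not NE [P2→S gives 12>9]
(C,S): not NE [P1→A gives 3>1]

NE set: (B,R)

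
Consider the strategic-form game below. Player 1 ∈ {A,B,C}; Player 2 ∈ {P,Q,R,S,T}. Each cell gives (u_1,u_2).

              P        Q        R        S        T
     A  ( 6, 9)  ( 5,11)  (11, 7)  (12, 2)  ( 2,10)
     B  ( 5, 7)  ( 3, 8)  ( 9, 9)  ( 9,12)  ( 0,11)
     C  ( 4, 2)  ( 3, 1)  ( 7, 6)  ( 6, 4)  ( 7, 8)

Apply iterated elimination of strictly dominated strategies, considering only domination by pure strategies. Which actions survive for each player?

P1 drop B (A beats it: P:6>5 Q:5>3 R:11>9 S:12>9 T:2>0)
P2 drop P (T beats it: A:10>9 C:8>2)
P2 drop R (T beats it: A:10>7 C:8>6)
P2 drop S (T beats it: A:10>2 C:8>4)
P1→{A,C} P2→{Q,T}

Remaining: P1:{A,C} P2:{Q,T}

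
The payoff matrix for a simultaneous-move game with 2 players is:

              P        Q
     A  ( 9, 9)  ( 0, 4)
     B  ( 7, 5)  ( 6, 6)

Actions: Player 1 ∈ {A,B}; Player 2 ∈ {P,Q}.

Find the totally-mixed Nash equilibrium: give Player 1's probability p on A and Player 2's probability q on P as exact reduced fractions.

P1 indiff ⇒ q·9+(1-q)·0 = q·7+(1-q)·6 ⇒ q(2) = (1-q)(6) ⇒ q = 3/4
P2 indiff ⇒ p·9+(1-p)·5 = p·4+(1-p)·6 ⇒ p(5) = (1-p)(1) ⇒ p = 1/6

(p,q) = (1/6, 3/4)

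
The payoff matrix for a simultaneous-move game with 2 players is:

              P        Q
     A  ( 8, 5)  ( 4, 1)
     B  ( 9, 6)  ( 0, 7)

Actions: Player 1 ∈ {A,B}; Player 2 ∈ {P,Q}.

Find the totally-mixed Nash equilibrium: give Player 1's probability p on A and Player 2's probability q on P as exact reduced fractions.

p=1/5, q=4/5

P1 indiff ⇒ q·8+(1-q)·4 = q·9+(1-q)·0 ⇒ q(-1) = (1-q)(-4) ⇒ q = 4/5
P2 indiff ⇒ p·5+(1-p)·6 = p·1+(1-p)·7 ⇒ p(4) = (1-p)(1) ⇒ p = 1/5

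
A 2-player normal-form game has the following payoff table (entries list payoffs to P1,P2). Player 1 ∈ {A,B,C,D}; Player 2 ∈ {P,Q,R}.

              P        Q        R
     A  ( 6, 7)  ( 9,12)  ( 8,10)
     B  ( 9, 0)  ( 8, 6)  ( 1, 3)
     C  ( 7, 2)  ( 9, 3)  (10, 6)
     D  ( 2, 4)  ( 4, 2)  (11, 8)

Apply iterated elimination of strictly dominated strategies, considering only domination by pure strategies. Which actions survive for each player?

Remaining: P1:{A,C,D} P2:{Q,R}

P2 drop P (R beats it: A:10>7 B:3>0 C:6>2 D:8>4)
P1 drop B (A beats it: Q:9>8 R:8>1)
P1→{A,C,D} P2→{Q,R}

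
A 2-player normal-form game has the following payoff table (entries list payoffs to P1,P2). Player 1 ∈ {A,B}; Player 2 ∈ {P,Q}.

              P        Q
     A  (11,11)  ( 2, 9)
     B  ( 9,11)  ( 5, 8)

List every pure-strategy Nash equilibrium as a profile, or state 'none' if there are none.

Nash profiles: (A,P)

(A,P): NE
(A,Q): not NE [P1→B gives 5>2; P2→P gives 11>9]
(B,P): not NE [P1→A gives 11>9]
(B,Q): not NE [P2→P gives 11>8]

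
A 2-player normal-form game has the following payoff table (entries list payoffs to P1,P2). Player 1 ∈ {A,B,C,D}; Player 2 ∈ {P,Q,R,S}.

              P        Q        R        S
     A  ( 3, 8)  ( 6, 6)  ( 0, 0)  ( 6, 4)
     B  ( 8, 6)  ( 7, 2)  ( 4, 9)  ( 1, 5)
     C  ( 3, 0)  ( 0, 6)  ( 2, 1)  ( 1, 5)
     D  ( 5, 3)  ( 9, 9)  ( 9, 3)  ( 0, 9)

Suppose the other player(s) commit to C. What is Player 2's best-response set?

argmax u_2 = {Q}

u_2(P vs C) = 0
u_2(Q vs C) = 6
u_2(R vs C) = 1
u_2(S vs C) = 5
max payoff 6 at {Q}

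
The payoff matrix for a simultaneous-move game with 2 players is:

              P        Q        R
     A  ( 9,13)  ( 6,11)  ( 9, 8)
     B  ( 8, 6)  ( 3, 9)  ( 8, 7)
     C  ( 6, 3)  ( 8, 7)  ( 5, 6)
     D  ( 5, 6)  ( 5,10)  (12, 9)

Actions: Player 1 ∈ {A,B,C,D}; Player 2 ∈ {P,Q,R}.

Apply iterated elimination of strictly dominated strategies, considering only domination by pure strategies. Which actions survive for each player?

P1 drop B (A beats it: P:9>8 Q:6>3 R:9>8)
P2 drop R (Q beats it: A:11>8 C:7>6 D:10>9)
P1 drop D (A beats it: P:9>5 Q:6>5)
P1→{A,C} P2→{P,Q}

Survivors P1:{A,C} P2:{P,Q}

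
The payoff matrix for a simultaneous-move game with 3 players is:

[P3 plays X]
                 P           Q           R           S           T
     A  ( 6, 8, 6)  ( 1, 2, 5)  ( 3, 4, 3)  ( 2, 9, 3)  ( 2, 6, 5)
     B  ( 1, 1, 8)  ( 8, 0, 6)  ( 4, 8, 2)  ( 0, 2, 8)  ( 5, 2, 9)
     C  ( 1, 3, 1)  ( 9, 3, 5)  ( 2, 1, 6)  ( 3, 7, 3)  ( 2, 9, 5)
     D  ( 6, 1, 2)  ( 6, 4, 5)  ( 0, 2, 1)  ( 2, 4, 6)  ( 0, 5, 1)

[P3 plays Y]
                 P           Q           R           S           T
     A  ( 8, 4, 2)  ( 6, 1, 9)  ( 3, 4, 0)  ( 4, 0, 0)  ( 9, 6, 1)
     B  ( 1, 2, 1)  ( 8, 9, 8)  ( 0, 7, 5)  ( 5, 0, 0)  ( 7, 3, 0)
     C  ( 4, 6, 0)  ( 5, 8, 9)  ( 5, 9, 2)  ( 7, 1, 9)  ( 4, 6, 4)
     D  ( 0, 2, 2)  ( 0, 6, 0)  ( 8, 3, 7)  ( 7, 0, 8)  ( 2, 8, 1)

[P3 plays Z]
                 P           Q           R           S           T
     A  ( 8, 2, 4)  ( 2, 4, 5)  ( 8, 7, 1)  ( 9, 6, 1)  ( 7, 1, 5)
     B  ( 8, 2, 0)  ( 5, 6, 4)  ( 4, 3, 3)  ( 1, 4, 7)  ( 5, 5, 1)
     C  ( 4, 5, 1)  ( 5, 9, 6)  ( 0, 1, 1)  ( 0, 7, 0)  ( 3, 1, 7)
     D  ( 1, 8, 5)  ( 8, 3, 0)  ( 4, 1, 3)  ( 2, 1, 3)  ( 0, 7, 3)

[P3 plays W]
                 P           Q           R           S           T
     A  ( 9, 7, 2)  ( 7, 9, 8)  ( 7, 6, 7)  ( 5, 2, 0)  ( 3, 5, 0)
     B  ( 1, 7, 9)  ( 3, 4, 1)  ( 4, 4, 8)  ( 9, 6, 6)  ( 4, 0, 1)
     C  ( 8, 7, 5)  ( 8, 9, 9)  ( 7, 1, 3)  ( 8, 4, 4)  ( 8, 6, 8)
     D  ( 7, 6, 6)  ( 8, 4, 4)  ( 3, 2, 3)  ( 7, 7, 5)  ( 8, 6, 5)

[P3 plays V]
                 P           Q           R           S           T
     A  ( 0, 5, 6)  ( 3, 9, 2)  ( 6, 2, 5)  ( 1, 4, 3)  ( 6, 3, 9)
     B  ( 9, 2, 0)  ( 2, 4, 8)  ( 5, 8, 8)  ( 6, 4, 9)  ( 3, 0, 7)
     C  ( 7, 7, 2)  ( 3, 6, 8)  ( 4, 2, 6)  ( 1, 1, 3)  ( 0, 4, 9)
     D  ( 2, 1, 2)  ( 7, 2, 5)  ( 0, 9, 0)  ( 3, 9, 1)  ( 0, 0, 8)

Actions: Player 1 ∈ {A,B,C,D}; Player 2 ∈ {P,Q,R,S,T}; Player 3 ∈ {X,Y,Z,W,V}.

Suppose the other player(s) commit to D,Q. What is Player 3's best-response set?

BR_3 = {X,V}

u_3(X vs D,Q) = 5
u_3(Y vs D,Q) = 0
u_3(Z vs D,Q) = 0
u_3(W vs D,Q) = 4
u_3(V vs D,Q) = 5
max payoff 5 at {X,V}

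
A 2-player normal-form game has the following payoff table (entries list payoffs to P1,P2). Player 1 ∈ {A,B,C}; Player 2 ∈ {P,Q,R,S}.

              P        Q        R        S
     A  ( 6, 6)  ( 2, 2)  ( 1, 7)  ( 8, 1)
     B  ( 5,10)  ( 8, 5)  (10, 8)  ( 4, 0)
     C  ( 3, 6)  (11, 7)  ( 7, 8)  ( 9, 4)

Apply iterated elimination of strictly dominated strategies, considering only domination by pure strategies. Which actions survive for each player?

P2 drop Q (R beats it: A:7>2 B:8>5 C:8>7)
P2 drop S (P beats it: A:6>1 B:10>0 C:6>4)
P1 drop C (B beats it: P:5>3 R:10>7)
P1→{A,B} P2→{P,R}

Remaining: P1:{A,B} P2:{P,R}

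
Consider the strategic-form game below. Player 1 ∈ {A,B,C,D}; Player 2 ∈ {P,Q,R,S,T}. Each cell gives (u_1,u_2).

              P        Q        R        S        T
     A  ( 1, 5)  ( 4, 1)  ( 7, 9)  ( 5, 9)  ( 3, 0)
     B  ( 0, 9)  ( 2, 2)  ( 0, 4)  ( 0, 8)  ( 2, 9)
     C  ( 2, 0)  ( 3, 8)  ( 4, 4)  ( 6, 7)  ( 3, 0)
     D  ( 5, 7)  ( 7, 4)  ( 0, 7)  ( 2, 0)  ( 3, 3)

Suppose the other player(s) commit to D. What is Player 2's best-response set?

u_2(P vs D) = 7
u_2(Q vs D) = 4
u_2(R vs D) = 7
u_2(S vs D) = 0
u_2(T vs D) = 3
max payoff 7 at {P,R}

argmax u_2 = {P,R}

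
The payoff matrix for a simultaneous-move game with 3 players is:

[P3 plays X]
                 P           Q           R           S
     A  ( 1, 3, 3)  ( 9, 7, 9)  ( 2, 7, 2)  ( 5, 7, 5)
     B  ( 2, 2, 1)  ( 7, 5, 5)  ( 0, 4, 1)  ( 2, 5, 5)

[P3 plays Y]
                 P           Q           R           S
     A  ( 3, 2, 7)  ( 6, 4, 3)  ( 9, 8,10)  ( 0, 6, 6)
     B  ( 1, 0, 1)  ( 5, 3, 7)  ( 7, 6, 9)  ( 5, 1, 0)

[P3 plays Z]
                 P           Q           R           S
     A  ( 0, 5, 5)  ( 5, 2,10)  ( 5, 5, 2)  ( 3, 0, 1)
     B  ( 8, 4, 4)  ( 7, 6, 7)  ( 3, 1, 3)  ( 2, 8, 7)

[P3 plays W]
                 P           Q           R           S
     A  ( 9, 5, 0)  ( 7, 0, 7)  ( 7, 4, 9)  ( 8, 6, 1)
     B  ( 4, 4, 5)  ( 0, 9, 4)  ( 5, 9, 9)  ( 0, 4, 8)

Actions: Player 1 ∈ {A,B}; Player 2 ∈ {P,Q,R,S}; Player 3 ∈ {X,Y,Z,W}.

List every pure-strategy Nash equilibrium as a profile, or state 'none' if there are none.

(A,P,X): not NE [P1→B gives 2>1; P2→S gives 7>3; P3→Y gives 7>3]
(A,P,Y): not NE [P2→R gives 8>2]
(A,P,Z): not NE [P1→B gives 8>0; P3→Y gives 7>5]
(A,P,W): not NE [P2→S gives 6>5; P3→Y gives 7>0]
(A,Q,X): not NE [P3→Z gives 10>9]
(A,Q,Y): not NE [P2→R gives 8>4; P3→Z gives 10>3]
(A,Q,Z): not NE [P1→B gives 7>5; P2→R gives 5>2]
(A,Q,W): not NE [P2→S gives 6>0; P3→Z gives 10>7]
(A,R,X): not NE [P3→Y gives 10>2]
(A,R,Y): NE
(A,R,Z): not NE [P3→Y gives 10>2]
(A,R,W): not NE [P2→S gives 6>4; P3→Y gives 10>9]
(A,S,X): not NE [P3→Y gives 6>5]
(A,S,Y): not NE [P1→B gives 5>0; P2→R gives 8>6]
(A,S,Z): not NE [P2→R gives 5>0; P3→Y gives 6>1]
(A,S,W): not NE [P3→Y gives 6>1]
(B,P,X): not NE [P2→S gives 5>2; P3→W gives 5>1]
(B,P,Y): not NE [P1→A gives 3>1; P2→R gives 6>0; P3→W gives 5>1]
(B,P,Z): not NE [P2→S gives 8>4; P3→W gives 5>4]
(B,P,W): not NE [P1→A gives 9>4; P2→R gives 9>4]
(B,Q,X): not NE [P1→A gives 9>7; P3→Z gives 7>5]
(B,Q,Y): not NE [P1→A gives 6>5; P2→R gives 6>3]
(B,Q,Z): not NE [P2→S gives 8>6]
(B,Q,W): not NE [P1→A gives 7>0; P3→Z gives 7>4]
(B,R,X): not NE [P1→A gives 2>0; P2→S gives 5>4; P3→W gives 9>1]
(B,R,Y): not NE [P1→A gives 9>7]
(B,R,Z): not NE [P1→A gives 5>3; P2→S gives 8>1; P3→W gives 9>3]
(B,R,W): not NE [P1→A gives 7>5]
(B,S,X): not NE [P1→A gives 5>2; P3→W gives 8>5]
(B,S,Y): not NE [P2→R gives 6>1; P3→W gives 8>0]
(B,S,Z): not NE [P1→A gives 3>2; P3→W gives 8>7]
(B,S,W): not NE [P1→A gives 8>0; P2→R gives 9>4]

NE set: (A,R,Y)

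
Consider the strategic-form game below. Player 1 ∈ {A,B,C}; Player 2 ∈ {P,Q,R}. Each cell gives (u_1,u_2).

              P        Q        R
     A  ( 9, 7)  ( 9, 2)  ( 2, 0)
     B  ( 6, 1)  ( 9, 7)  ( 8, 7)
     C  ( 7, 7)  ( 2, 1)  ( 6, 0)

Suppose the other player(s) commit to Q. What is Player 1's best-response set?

u_1(A vs Q) = 9
u_1(B vs Q) = 9
u_1(C vs Q) = 2
max payoff 9 at {A,B}

argmax u_1 = {A,B}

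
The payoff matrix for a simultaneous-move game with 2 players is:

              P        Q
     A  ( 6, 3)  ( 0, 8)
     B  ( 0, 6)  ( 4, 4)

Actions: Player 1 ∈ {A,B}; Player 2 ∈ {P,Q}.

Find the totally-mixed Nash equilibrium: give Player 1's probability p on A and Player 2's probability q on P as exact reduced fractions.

(p,q) = (2/7, 2/5)

P1 indiff ⇒ q·6+(1-q)·0 = q·0+(1-q)·4 ⇒ q(6) = (1-q)(4) ⇒ q = 2/5
P2 indiff ⇒ p·3+(1-p)·6 = p·8+(1-p)·4 ⇒ p(-5) = (1-p)(-2) ⇒ p = 2/7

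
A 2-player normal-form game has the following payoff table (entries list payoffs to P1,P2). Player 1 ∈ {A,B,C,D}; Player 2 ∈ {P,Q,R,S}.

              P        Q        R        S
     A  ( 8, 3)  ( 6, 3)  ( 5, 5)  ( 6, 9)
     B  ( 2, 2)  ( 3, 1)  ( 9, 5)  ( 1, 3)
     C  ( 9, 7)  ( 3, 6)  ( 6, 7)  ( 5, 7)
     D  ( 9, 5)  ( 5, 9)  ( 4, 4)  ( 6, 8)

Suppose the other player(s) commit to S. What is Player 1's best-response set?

argmax u_1 = {A,D}

u_1(A vs S) = 6
u_1(B vs S) = 1
u_1(C vs S) = 5
u_1(D vs S) = 6
max payoff 6 at {A,D}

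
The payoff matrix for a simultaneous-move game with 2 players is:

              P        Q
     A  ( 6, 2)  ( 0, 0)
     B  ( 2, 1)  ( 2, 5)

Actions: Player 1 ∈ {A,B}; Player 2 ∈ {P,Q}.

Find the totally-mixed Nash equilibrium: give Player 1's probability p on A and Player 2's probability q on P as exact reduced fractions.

P1 mixes 2/3 on A; P2 mixes 1/3 on P

P1 indiff ⇒ q·6+(1-q)·0 = q·2+(1-q)·2 ⇒ q(4) = (1-q)(2) ⇒ q = 1/3
P2 indiff ⇒ p·2+(1-p)·1 = p·0+(1-p)·5 ⇒ p(2) = (1-p)(4) ⇒ p = 2/3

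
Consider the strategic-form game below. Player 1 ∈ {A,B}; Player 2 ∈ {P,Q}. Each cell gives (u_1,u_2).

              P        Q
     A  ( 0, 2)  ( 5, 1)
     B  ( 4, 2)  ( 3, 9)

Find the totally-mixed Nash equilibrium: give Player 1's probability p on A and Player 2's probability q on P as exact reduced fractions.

P1 indiff ⇒ q·0+(1-q)·5 = q·4+(1-q)·3 ⇒ q(-4) = (1-q)(-2) ⇒ q = 1/3
P2 indiff ⇒ p·2+(1-p)·2 = p·1+(1-p)·9 ⇒ p(1) = (1-p)(7) ⇒ p = 7/8

p=7/8, q=1/3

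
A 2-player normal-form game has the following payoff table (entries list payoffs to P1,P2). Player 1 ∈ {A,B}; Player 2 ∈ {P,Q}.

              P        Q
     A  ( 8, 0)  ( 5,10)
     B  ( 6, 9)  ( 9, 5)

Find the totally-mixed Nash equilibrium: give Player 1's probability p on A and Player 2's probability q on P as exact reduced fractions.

p=2/7, q=2/3

P1 indiff ⇒ q·8+(1-q)·5 = q·6+(1-q)·9 ⇒ q(2) = (1-q)(4) ⇒ q = 2/3
P2 indiff ⇒ p·0+(1-p)·9 = p·10+(1-p)·5 ⇒ p(-10) = (1-p)(-4) ⇒ p = 2/7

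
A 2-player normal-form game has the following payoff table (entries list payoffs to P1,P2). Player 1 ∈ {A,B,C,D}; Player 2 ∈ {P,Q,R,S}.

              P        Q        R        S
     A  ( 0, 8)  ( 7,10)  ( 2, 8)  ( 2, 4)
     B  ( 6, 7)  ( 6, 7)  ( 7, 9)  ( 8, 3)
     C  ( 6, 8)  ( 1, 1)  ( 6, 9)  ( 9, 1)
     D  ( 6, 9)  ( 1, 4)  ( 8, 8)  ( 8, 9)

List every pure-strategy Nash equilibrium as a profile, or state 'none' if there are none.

(A,P): not NE [P1→D gives 6>0; P2→Q gives 10>8]
(A,Q): NE
(A,R): not NE [P1→D gives 8>2; P2→Q gives 10>8]
(A,S): not NE [P1→C gives 9>2; P2→Q gives 10>4]
(B,P): not NE [P2→R gives 9>7]
(B,Q): not NE [P1→A gives 7>6; P2→R gives 9>7]
(B,R): not NE [P1→D gives 8>7]
(B,S): not NE [P1→C gives 9>8; P2→R gives 9>3]
(C,P): not NE [P2→R gives 9>8]
(C,Q): not NE [P1→A gives 7>1; P2→R gives 9>1]
(C,R): not NE [P1→D gives 8>6]
(C,S): not NE [P2→R gives 9>1]
(D,P): NE
(D,Q): not NE [P1→A gives 7>1; P2→S gives 9>4]
(D,R): not NE [P2→S gives 9>8]
(D,S): not NE [P1→C gives 9>8]

PSNE = {(A,Q), (D,P)}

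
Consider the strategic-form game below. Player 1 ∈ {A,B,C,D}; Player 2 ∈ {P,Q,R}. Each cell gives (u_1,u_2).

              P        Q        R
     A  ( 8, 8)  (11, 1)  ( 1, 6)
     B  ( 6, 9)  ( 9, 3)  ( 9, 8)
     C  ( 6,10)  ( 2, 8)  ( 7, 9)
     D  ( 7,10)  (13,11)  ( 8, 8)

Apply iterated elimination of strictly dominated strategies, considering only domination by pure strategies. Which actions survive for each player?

Remaining: P1:{A,D} P2:{P,Q}

P1 drop C (D beats it: P:7>6 Q:13>2 R:8>7)
P2 drop R (P beats it: A:8>6 B:9>8 D:10>8)
P1 drop B (A beats it: P:8>6 Q:11>9)
P1→{A,D} P2→{P,Q}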